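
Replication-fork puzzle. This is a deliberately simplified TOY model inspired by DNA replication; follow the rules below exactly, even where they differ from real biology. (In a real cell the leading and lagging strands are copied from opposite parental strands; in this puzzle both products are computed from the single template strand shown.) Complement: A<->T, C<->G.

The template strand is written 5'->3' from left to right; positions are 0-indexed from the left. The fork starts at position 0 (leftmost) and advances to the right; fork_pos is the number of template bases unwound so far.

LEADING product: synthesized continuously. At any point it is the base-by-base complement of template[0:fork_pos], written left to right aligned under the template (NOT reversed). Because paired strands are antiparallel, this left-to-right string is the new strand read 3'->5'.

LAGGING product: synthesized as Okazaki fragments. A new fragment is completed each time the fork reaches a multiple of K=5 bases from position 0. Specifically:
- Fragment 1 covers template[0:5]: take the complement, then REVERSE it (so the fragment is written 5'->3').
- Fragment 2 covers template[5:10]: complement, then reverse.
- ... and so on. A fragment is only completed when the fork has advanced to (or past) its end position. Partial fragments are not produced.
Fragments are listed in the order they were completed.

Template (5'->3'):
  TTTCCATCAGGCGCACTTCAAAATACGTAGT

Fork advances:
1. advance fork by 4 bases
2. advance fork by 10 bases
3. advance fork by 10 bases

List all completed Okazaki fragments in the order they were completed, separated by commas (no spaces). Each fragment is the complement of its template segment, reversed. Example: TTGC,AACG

Step 1: advance 4 -> fork_pos = 0 + 4 = 4. Next multiple of 5 is 5 (not reached); still 0 fragment(s).
Step 2: advance 10 -> fork_pos = 4 + 10 = 14. Reached multiple(s) of 5: 5, 10 -> fragments 1-2 completed (2 total).
Step 3: advance 10 -> fork_pos = 14 + 10 = 24. Reached multiple(s) of 5: 15, 20 -> fragments 3-4 completed (4 total).
Final fork_pos = 24, so 4 fragment(s) are complete. Build each: template segment -> complement -> reverse.
Fragment 1: template[0:5] = TTTCC -> complement AAAGG -> reversed GGAAA
Fragment 2: template[5:10] = ATCAG -> complement TAGTC -> reversed CTGAT
Fragment 3: template[10:15] = GCGCA -> complement CGCGT -> reversed TGCGC
Fragment 4: template[15:20] = CTTCA -> complement GAAGT -> reversed TGAAG

Answer: GGAAA,CTGAT,TGCGC,TGAAG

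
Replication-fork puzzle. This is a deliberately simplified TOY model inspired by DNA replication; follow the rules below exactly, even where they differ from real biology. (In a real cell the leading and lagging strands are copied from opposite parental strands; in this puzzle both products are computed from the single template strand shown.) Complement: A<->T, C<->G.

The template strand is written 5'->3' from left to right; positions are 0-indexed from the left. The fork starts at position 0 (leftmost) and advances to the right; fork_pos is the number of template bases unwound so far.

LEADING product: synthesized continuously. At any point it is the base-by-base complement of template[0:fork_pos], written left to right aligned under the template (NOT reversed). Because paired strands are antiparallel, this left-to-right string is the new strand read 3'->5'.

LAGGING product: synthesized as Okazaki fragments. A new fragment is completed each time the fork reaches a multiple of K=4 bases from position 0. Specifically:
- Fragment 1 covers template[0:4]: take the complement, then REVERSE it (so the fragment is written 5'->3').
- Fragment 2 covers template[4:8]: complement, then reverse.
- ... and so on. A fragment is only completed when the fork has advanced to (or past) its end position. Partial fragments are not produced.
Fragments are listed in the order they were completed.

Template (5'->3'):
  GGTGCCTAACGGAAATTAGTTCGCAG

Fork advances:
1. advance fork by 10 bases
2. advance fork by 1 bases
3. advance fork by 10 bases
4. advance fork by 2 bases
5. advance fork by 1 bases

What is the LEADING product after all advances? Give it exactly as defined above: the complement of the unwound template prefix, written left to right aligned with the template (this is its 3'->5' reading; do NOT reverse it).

Answer: CCACGGATTGCCTTTAATCAAGCG

Derivation:
Step 1: advance 10 -> fork_pos = 0 + 10 = 10.
Step 2: advance 1 -> fork_pos = 10 + 1 = 11.
Step 3: advance 10 -> fork_pos = 11 + 10 = 21.
Step 4: advance 2 -> fork_pos = 21 + 2 = 23.
Step 5: advance 1 -> fork_pos = 23 + 1 = 24.
Unwound prefix: template[0:24] = GGTGCCTAACGGAAATTAGTTCGC
Complement it base by base (A<->T, C<->G), keeping left-to-right order:
  [0:5] GGTGC -> CCACG
  [5:10] CTAAC -> GATTG
  [10:15] GGAAA -> CCTTT
  [15:20] TTAGT -> AATCA
  [20:24] TCGC -> AGCG
Concatenate: CCACGGATTGCCTTTAATCAAGCG (length 24; written aligned with the template, i.e. 3'->5').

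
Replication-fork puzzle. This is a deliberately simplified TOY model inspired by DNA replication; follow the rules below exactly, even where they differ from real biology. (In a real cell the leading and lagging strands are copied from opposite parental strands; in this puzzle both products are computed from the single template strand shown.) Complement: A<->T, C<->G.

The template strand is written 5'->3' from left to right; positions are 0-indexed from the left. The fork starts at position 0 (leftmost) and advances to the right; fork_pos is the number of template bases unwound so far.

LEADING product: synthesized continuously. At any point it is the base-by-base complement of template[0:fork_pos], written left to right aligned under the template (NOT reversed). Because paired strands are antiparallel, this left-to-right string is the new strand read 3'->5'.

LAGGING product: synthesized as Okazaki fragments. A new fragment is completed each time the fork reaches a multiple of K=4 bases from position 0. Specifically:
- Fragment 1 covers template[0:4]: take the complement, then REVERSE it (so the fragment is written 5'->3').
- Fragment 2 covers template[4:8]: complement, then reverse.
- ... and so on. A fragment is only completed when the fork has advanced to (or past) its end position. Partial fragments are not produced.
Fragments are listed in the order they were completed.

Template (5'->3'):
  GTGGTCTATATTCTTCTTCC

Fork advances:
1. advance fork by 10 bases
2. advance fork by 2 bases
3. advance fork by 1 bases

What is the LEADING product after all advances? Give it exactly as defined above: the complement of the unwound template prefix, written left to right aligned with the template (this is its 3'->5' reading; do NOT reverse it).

Answer: CACCAGATATAAG

Derivation:
Step 1: advance 10 -> fork_pos = 0 + 10 = 10.
Step 2: advance 2 -> fork_pos = 10 + 2 = 12.
Step 3: advance 1 -> fork_pos = 12 + 1 = 13.
Unwound prefix: template[0:13] = GTGGTCTATATTC
Complement it base by base (A<->T, C<->G), keeping left-to-right order:
  [0:5] GTGGT -> CACCA
  [5:10] CTATA -> GATAT
  [10:13] TTC -> AAG
Concatenate: CACCAGATATAAG (length 13; written aligned with the template, i.e. 3'->5').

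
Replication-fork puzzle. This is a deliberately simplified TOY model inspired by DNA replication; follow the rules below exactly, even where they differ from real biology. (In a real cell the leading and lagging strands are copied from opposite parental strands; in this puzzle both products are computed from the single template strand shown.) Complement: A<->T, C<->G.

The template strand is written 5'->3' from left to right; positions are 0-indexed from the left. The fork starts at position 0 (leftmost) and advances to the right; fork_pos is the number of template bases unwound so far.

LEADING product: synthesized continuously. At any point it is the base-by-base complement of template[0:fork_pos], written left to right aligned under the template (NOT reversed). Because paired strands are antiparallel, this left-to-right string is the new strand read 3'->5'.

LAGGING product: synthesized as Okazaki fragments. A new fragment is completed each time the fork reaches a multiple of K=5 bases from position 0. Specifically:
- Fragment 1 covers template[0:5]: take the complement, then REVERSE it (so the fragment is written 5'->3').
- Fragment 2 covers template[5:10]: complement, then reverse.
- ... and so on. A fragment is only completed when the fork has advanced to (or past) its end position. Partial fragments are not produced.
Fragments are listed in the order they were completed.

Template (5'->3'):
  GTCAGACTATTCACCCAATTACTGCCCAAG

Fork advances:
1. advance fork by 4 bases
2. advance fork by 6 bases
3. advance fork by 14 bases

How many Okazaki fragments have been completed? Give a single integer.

Answer: 4

Derivation:
Step 1: advance 4 -> fork_pos = 0 + 4 = 4. Next multiple of 5 is 5 (not reached); still 0 fragment(s).
Step 2: advance 6 -> fork_pos = 4 + 6 = 10. Reached multiple(s) of 5: 5, 10 -> fragments 1-2 completed (2 total).
Step 3: advance 14 -> fork_pos = 10 + 14 = 24. Reached multiple(s) of 5: 15, 20 -> fragments 3-4 completed (4 total).
Check: final fork_pos = 24; the multiples of 5 that are <= 24 are 5..20 -> 24 // 5 = 4 completed fragment(s).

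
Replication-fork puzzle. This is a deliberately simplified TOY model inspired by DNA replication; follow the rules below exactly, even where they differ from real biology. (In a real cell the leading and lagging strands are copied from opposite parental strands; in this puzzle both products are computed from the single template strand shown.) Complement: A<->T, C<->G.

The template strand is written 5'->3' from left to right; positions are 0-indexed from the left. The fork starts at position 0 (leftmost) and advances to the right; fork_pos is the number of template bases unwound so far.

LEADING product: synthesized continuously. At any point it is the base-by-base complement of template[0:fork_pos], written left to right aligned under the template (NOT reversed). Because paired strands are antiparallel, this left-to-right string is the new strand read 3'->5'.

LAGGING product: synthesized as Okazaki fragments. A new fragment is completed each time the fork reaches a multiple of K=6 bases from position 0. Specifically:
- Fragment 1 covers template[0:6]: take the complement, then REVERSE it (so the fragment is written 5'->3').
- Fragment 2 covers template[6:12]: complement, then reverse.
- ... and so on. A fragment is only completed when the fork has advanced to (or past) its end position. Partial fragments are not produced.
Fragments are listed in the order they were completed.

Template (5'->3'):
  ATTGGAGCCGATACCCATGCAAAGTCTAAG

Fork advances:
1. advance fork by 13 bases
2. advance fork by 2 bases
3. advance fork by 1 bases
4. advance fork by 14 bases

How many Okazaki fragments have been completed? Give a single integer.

Step 1: advance 13 -> fork_pos = 0 + 13 = 13. Reached multiple(s) of 6: 6, 12 -> fragments 1-2 completed (2 total).
Step 2: advance 2 -> fork_pos = 13 + 2 = 15. Next multiple of 6 is 18 (not reached); still 2 fragment(s).
Step 3: advance 1 -> fork_pos = 15 + 1 = 16. Next multiple of 6 is 18 (not reached); still 2 fragment(s).
Step 4: advance 14 -> fork_pos = 16 + 14 = 30. Reached multiple(s) of 6: 18, 24, 30 -> fragments 3-5 completed (5 total).
Check: final fork_pos = 30; the multiples of 6 that are <= 30 are 6..30 -> 30 // 6 = 5 completed fragment(s).

Answer: 5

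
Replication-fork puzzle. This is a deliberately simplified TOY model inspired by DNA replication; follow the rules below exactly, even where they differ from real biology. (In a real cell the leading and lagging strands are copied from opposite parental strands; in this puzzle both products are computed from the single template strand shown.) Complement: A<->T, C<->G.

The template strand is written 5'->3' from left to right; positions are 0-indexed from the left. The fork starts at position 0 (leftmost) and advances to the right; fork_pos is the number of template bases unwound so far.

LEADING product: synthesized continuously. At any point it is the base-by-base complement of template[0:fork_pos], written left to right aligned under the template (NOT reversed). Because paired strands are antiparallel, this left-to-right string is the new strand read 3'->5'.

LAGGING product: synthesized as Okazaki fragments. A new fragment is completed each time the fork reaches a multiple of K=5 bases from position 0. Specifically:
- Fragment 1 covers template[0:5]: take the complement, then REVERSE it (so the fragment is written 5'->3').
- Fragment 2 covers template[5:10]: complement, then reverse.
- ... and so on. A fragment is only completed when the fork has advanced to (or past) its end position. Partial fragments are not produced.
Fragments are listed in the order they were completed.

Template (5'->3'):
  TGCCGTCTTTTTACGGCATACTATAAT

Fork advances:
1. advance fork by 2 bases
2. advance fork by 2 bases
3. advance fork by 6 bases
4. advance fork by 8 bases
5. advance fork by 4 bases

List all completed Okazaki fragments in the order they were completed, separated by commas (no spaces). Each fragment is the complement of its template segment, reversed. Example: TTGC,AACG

Answer: CGGCA,AAAGA,CGTAA,TATGC

Derivation:
Step 1: advance 2 -> fork_pos = 0 + 2 = 2. Next multiple of 5 is 5 (not reached); still 0 fragment(s).
Step 2: advance 2 -> fork_pos = 2 + 2 = 4. Next multiple of 5 is 5 (not reached); still 0 fragment(s).
Step 3: advance 6 -> fork_pos = 4 + 6 = 10. Reached multiple(s) of 5: 5, 10 -> fragments 1-2 completed (2 total).
Step 4: advance 8 -> fork_pos = 10 + 8 = 18. Reached multiple(s) of 5: 15 -> fragment 3 completed (3 total).
Step 5: advance 4 -> fork_pos = 18 + 4 = 22. Reached multiple(s) of 5: 20 -> fragment 4 completed (4 total).
Final fork_pos = 22, so 4 fragment(s) are complete. Build each: template segment -> complement -> reverse.
Fragment 1: template[0:5] = TGCCG -> complement ACGGC -> reversed CGGCA
Fragment 2: template[5:10] = TCTTT -> complement AGAAA -> reversed AAAGA
Fragment 3: template[10:15] = TTACG -> complement AATGC -> reversed CGTAA
Fragment 4: template[15:20] = GCATA -> complement CGTAT -> reversed TATGC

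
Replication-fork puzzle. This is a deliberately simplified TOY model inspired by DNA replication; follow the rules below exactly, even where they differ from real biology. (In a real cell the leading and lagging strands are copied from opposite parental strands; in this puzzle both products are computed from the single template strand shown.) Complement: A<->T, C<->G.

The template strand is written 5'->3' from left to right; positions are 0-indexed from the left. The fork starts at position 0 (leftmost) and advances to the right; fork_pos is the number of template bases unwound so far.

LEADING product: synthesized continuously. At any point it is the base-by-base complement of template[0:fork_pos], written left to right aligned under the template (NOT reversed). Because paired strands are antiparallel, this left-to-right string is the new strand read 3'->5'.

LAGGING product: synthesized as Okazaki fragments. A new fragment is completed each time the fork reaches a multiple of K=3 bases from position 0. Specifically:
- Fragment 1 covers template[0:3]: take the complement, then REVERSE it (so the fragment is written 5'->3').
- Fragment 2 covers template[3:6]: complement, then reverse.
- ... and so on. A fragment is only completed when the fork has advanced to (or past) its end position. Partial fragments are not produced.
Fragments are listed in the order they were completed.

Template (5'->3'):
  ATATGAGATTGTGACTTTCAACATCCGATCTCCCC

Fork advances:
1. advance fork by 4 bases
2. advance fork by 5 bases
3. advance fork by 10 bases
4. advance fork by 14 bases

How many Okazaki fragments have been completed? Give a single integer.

Answer: 11

Derivation:
Step 1: advance 4 -> fork_pos = 0 + 4 = 4. Reached multiple(s) of 3: 3 -> fragment 1 completed (1 total).
Step 2: advance 5 -> fork_pos = 4 + 5 = 9. Reached multiple(s) of 3: 6, 9 -> fragments 2-3 completed (3 total).
Step 3: advance 10 -> fork_pos = 9 + 10 = 19. Reached multiple(s) of 3: 12, 15, 18 -> fragments 4-6 completed (6 total).
Step 4: advance 14 -> fork_pos = 19 + 14 = 33. Reached multiple(s) of 3: 21, 24, 27, 30, 33 -> fragments 7-11 completed (11 total).
Check: final fork_pos = 33; the multiples of 3 that are <= 33 are 3..33 -> 33 // 3 = 11 completed fragment(s).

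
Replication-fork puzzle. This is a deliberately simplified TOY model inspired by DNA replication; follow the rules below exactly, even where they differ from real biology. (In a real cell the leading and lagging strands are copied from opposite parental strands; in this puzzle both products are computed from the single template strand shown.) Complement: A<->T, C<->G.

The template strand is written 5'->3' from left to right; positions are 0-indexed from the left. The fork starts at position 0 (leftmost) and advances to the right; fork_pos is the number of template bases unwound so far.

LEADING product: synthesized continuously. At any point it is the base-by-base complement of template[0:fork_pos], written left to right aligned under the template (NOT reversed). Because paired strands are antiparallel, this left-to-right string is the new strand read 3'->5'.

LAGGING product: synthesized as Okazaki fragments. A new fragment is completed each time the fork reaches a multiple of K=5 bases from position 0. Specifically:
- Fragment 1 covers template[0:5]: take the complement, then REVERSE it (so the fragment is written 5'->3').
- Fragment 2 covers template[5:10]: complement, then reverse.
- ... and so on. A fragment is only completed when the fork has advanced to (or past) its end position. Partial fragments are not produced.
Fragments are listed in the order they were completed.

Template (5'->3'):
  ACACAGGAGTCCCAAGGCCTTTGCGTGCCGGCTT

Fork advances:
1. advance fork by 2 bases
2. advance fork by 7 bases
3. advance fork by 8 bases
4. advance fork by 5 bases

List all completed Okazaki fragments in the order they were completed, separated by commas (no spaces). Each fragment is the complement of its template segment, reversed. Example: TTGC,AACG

Answer: TGTGT,ACTCC,TTGGG,AGGCC

Derivation:
Step 1: advance 2 -> fork_pos = 0 + 2 = 2. Next multiple of 5 is 5 (not reached); still 0 fragment(s).
Step 2: advance 7 -> fork_pos = 2 + 7 = 9. Reached multiple(s) of 5: 5 -> fragment 1 completed (1 total).
Step 3: advance 8 -> fork_pos = 9 + 8 = 17. Reached multiple(s) of 5: 10, 15 -> fragments 2-3 completed (3 total).
Step 4: advance 5 -> fork_pos = 17 + 5 = 22. Reached multiple(s) of 5: 20 -> fragment 4 completed (4 total).
Final fork_pos = 22, so 4 fragment(s) are complete. Build each: template segment -> complement -> reverse.
Fragment 1: template[0:5] = ACACA -> complement TGTGT -> reversed TGTGT
Fragment 2: template[5:10] = GGAGT -> complement CCTCA -> reversed ACTCC
Fragment 3: template[10:15] = CCCAA -> complement GGGTT -> reversed TTGGG
Fragment 4: template[15:20] = GGCCT -> complement CCGGA -> reversed AGGCC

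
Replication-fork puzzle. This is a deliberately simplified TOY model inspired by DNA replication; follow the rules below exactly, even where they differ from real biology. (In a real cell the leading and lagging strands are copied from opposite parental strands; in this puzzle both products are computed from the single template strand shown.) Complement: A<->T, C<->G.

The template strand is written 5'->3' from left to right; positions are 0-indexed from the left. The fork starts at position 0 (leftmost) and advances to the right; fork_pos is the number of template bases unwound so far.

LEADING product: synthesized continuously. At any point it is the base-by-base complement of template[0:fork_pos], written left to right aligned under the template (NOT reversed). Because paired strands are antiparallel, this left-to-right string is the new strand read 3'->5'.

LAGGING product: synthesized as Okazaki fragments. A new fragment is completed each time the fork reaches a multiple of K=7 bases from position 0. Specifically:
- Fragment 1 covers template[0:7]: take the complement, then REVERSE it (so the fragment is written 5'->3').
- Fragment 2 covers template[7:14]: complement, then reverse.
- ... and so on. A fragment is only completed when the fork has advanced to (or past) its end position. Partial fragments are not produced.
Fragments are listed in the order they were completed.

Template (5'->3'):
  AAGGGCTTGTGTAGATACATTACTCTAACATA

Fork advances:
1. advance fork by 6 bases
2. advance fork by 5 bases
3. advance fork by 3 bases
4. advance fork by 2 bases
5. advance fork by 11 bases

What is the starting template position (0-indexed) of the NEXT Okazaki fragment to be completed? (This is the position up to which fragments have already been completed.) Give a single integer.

Step 1: advance 6 -> fork_pos = 0 + 6 = 6. Next multiple of 7 is 7 (not reached); still 0 fragment(s).
Step 2: advance 5 -> fork_pos = 6 + 5 = 11. Reached multiple(s) of 7: 7 -> fragment 1 completed (1 total).
Step 3: advance 3 -> fork_pos = 11 + 3 = 14. Reached multiple(s) of 7: 14 -> fragment 2 completed (2 total).
Step 4: advance 2 -> fork_pos = 14 + 2 = 16. Next multiple of 7 is 21 (not reached); still 2 fragment(s).
Step 5: advance 11 -> fork_pos = 16 + 11 = 27. Reached multiple(s) of 7: 21 -> fragment 3 completed (3 total).
3 fragment(s) completed, covering template[0:21] (3 x 7 = 21). The next fragment, fragment 4, covers template[21:28], so it starts at position 21.

Answer: 21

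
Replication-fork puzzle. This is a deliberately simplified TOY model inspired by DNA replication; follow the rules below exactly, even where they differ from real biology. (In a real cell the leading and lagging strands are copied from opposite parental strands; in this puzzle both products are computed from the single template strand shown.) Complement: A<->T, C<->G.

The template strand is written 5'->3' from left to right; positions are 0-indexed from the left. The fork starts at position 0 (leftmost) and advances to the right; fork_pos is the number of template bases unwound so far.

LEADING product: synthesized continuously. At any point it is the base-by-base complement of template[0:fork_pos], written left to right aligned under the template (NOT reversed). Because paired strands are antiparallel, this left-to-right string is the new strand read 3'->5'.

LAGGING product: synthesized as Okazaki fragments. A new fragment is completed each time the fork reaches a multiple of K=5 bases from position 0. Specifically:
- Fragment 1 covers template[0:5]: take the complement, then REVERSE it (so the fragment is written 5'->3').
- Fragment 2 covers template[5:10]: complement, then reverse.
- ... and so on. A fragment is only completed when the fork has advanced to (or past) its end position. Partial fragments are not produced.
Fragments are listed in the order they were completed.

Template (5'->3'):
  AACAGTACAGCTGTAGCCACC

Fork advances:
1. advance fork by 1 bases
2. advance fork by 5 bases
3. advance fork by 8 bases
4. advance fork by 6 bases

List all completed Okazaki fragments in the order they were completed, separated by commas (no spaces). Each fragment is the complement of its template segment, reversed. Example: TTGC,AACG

Step 1: advance 1 -> fork_pos = 0 + 1 = 1. Next multiple of 5 is 5 (not reached); still 0 fragment(s).
Step 2: advance 5 -> fork_pos = 1 + 5 = 6. Reached multiple(s) of 5: 5 -> fragment 1 completed (1 total).
Step 3: advance 8 -> fork_pos = 6 + 8 = 14. Reached multiple(s) of 5: 10 -> fragment 2 completed (2 total).
Step 4: advance 6 -> fork_pos = 14 + 6 = 20. Reached multiple(s) of 5: 15, 20 -> fragments 3-4 completed (4 total).
Final fork_pos = 20, so 4 fragment(s) are complete. Build each: template segment -> complement -> reverse.
Fragment 1: template[0:5] = AACAG -> complement TTGTC -> reversed CTGTT
Fragment 2: template[5:10] = TACAG -> complement ATGTC -> reversed CTGTA
Fragment 3: template[10:15] = CTGTA -> complement GACAT -> reversed TACAG
Fragment 4: template[15:20] = GCCAC -> complement CGGTG -> reversed GTGGC

Answer: CTGTT,CTGTA,TACAG,GTGGC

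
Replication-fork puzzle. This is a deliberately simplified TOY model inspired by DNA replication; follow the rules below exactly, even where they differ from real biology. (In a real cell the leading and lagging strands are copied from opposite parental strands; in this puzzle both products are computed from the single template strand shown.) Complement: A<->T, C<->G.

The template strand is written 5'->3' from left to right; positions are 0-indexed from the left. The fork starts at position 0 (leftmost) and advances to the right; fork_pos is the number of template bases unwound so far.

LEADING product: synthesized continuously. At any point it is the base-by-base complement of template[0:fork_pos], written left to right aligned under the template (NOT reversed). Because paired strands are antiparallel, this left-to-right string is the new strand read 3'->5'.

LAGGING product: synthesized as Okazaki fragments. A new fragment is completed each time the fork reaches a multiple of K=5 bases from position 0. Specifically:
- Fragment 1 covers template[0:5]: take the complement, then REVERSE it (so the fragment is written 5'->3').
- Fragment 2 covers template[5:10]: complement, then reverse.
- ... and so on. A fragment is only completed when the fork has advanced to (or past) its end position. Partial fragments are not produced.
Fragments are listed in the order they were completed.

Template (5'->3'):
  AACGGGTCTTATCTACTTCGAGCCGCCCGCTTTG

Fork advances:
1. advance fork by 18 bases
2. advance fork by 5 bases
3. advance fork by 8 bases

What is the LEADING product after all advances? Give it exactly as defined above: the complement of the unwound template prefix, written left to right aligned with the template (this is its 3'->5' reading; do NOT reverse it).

Step 1: advance 18 -> fork_pos = 0 + 18 = 18.
Step 2: advance 5 -> fork_pos = 18 + 5 = 23.
Step 3: advance 8 -> fork_pos = 23 + 8 = 31.
Unwound prefix: template[0:31] = AACGGGTCTTATCTACTTCGAGCCGCCCGCT
Complement it base by base (A<->T, C<->G), keeping left-to-right order:
  [0:5] AACGG -> TTGCC
  [5:10] GTCTT -> CAGAA
  [10:15] ATCTA -> TAGAT
  [15:20] CTTCG -> GAAGC
  [20:25] AGCCG -> TCGGC
  [25:30] CCCGC -> GGGCG
  [30:31] T -> A
Concatenate: TTGCCCAGAATAGATGAAGCTCGGCGGGCGA (length 31; written aligned with the template, i.e. 3'->5').

Answer: TTGCCCAGAATAGATGAAGCTCGGCGGGCGA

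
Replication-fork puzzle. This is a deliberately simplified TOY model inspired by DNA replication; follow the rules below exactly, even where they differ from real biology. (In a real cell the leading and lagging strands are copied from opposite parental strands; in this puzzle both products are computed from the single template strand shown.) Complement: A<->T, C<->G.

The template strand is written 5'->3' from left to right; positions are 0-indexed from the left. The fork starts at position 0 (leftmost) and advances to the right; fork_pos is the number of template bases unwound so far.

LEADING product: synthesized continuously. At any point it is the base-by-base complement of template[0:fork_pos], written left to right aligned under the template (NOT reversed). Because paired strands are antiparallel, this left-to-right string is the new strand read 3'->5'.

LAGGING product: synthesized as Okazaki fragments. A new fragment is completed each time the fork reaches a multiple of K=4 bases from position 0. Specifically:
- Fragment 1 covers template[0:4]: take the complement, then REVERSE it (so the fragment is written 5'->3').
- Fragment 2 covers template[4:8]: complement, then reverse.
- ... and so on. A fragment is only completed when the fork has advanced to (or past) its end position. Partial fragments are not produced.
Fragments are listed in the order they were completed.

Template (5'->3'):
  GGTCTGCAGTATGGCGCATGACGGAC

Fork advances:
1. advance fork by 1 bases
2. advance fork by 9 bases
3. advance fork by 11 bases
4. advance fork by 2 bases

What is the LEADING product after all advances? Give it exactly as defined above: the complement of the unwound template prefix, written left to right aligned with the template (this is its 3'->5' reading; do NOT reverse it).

Step 1: advance 1 -> fork_pos = 0 + 1 = 1.
Step 2: advance 9 -> fork_pos = 1 + 9 = 10.
Step 3: advance 11 -> fork_pos = 10 + 11 = 21.
Step 4: advance 2 -> fork_pos = 21 + 2 = 23.
Unwound prefix: template[0:23] = GGTCTGCAGTATGGCGCATGACG
Complement it base by base (A<->T, C<->G), keeping left-to-right order:
  [0:5] GGTCT -> CCAGA
  [5:10] GCAGT -> CGTCA
  [10:15] ATGGC -> TACCG
  [15:20] GCATG -> CGTAC
  [20:23] ACG -> TGC
Concatenate: CCAGACGTCATACCGCGTACTGC (length 23; written aligned with the template, i.e. 3'->5').

Answer: CCAGACGTCATACCGCGTACTGC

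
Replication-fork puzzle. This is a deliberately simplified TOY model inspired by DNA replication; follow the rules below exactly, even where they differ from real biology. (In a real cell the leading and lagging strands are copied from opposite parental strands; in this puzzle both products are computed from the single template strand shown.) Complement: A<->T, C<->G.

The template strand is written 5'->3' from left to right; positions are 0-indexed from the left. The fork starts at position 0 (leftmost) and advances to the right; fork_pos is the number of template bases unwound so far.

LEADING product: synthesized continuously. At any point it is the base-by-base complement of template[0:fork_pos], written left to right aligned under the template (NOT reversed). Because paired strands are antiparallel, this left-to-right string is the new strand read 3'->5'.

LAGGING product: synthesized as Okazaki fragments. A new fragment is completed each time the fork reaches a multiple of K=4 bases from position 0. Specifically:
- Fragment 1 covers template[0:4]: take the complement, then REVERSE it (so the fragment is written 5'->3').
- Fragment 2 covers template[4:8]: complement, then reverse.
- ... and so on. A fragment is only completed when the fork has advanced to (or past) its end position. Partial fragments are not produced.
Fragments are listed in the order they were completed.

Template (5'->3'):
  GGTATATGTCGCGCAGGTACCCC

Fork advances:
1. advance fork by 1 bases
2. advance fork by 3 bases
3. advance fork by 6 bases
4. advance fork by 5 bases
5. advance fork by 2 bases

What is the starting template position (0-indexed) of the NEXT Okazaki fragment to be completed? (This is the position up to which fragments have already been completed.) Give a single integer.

Answer: 16

Derivation:
Step 1: advance 1 -> fork_pos = 0 + 1 = 1. Next multiple of 4 is 4 (not reached); still 0 fragment(s).
Step 2: advance 3 -> fork_pos = 1 + 3 = 4. Reached multiple(s) of 4: 4 -> fragment 1 completed (1 total).
Step 3: advance 6 -> fork_pos = 4 + 6 = 10. Reached multiple(s) of 4: 8 -> fragment 2 completed (2 total).
Step 4: advance 5 -> fork_pos = 10 + 5 = 15. Reached multiple(s) of 4: 12 -> fragment 3 completed (3 total).
Step 5: advance 2 -> fork_pos = 15 + 2 = 17. Reached multiple(s) of 4: 16 -> fragment 4 completed (4 total).
4 fragment(s) completed, covering template[0:16] (4 x 4 = 16). The next fragment, fragment 5, covers template[16:20], so it starts at position 16.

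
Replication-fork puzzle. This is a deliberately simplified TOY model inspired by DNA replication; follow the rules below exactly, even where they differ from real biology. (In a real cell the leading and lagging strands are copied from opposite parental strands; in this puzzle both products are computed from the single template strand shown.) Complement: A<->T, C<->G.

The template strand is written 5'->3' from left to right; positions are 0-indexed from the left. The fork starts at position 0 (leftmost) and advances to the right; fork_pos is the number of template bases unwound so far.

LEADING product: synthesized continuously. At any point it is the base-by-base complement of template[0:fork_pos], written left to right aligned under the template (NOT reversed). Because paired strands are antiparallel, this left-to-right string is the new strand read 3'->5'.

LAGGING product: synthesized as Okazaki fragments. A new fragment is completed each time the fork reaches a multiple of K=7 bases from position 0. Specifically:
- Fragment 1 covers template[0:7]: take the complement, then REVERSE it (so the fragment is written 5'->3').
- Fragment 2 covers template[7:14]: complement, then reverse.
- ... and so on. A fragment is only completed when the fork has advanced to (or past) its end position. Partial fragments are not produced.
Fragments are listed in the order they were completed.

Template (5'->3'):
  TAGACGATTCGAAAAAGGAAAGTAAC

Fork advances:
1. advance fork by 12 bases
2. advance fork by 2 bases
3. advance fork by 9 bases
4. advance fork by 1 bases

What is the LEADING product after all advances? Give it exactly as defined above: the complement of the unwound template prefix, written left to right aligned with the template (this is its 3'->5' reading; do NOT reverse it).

Step 1: advance 12 -> fork_pos = 0 + 12 = 12.
Step 2: advance 2 -> fork_pos = 12 + 2 = 14.
Step 3: advance 9 -> fork_pos = 14 + 9 = 23.
Step 4: advance 1 -> fork_pos = 23 + 1 = 24.
Unwound prefix: template[0:24] = TAGACGATTCGAAAAAGGAAAGTA
Complement it base by base (A<->T, C<->G), keeping left-to-right order:
  [0:5] TAGAC -> ATCTG
  [5:10] GATTC -> CTAAG
  [10:15] GAAAA -> CTTTT
  [15:20] AGGAA -> TCCTT
  [20:24] AGTA -> TCAT
Concatenate: ATCTGCTAAGCTTTTTCCTTTCAT (length 24; written aligned with the template, i.e. 3'->5').

Answer: ATCTGCTAAGCTTTTTCCTTTCAT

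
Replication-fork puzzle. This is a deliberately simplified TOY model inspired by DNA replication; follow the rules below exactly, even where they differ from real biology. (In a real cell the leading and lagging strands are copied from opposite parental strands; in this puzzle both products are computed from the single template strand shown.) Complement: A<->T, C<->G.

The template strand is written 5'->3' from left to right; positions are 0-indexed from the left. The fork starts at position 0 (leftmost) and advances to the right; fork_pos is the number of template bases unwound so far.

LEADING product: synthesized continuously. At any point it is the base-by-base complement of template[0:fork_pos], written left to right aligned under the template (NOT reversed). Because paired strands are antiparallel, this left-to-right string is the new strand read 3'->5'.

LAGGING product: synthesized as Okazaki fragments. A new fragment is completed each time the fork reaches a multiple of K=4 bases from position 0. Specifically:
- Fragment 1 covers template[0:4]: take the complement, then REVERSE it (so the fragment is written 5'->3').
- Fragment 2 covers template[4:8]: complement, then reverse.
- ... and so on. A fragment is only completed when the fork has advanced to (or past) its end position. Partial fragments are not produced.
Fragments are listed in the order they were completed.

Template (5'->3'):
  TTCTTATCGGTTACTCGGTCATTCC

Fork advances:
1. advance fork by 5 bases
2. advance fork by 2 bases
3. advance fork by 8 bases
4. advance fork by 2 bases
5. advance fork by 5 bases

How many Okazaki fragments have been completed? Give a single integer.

Answer: 5

Derivation:
Step 1: advance 5 -> fork_pos = 0 + 5 = 5. Reached multiple(s) of 4: 4 -> fragment 1 completed (1 total).
Step 2: advance 2 -> fork_pos = 5 + 2 = 7. Next multiple of 4 is 8 (not reached); still 1 fragment(s).
Step 3: advance 8 -> fork_pos = 7 + 8 = 15. Reached multiple(s) of 4: 8, 12 -> fragments 2-3 completed (3 total).
Step 4: advance 2 -> fork_pos = 15 + 2 = 17. Reached multiple(s) of 4: 16 -> fragment 4 completed (4 total).
Step 5: advance 5 -> fork_pos = 17 + 5 = 22. Reached multiple(s) of 4: 20 -> fragment 5 completed (5 total).
Check: final fork_pos = 22; the multiples of 4 that are <= 22 are 4..20 -> 22 // 4 = 5 completed fragment(s).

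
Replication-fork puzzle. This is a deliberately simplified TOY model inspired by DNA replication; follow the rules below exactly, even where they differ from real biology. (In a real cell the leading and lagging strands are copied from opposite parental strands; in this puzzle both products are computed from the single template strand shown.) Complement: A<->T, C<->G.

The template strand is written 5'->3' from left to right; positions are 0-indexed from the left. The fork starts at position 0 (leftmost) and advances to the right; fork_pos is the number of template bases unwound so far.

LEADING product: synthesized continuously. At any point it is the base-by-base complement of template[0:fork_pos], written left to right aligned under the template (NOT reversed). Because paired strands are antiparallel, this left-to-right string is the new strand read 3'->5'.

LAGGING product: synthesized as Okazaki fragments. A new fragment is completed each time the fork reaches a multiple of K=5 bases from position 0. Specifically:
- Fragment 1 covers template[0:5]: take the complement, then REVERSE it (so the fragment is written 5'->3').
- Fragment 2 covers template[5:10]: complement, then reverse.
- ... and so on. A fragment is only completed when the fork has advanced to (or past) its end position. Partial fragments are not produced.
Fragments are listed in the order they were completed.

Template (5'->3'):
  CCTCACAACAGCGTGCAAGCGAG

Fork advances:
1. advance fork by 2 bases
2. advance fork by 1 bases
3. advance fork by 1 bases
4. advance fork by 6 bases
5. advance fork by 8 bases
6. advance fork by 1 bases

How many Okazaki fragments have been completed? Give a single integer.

Answer: 3

Derivation:
Step 1: advance 2 -> fork_pos = 0 + 2 = 2. Next multiple of 5 is 5 (not reached); still 0 fragment(s).
Step 2: advance 1 -> fork_pos = 2 + 1 = 3. Next multiple of 5 is 5 (not reached); still 0 fragment(s).
Step 3: advance 1 -> fork_pos = 3 + 1 = 4. Next multiple of 5 is 5 (not reached); still 0 fragment(s).
Step 4: advance 6 -> fork_pos = 4 + 6 = 10. Reached multiple(s) of 5: 5, 10 -> fragments 1-2 completed (2 total).
Step 5: advance 8 -> fork_pos = 10 + 8 = 18. Reached multiple(s) of 5: 15 -> fragment 3 completed (3 total).
Step 6: advance 1 -> fork_pos = 18 + 1 = 19. Next multiple of 5 is 20 (not reached); still 3 fragment(s).
Check: final fork_pos = 19; the multiples of 5 that are <= 19 are 5..15 -> 19 // 5 = 3 completed fragment(s).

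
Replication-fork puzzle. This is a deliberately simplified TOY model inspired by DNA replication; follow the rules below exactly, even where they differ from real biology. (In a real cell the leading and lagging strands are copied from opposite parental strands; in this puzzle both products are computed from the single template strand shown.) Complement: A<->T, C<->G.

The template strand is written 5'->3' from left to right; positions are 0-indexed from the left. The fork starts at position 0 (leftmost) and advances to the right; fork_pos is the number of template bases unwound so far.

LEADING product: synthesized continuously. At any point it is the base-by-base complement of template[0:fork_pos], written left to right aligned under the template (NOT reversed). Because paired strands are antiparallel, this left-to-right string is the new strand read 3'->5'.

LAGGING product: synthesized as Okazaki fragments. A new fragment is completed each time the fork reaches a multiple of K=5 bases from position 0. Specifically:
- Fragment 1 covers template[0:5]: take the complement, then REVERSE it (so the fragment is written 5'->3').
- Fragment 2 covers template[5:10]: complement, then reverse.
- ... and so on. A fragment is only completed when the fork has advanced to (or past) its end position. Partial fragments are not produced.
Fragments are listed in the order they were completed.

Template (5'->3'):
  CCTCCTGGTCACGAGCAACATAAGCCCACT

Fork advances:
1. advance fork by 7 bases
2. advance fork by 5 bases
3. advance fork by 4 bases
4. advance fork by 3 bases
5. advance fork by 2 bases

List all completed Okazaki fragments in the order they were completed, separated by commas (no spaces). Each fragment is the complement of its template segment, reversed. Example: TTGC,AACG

Step 1: advance 7 -> fork_pos = 0 + 7 = 7. Reached multiple(s) of 5: 5 -> fragment 1 completed (1 total).
Step 2: advance 5 -> fork_pos = 7 + 5 = 12. Reached multiple(s) of 5: 10 -> fragment 2 completed (2 total).
Step 3: advance 4 -> fork_pos = 12 + 4 = 16. Reached multiple(s) of 5: 15 -> fragment 3 completed (3 total).
Step 4: advance 3 -> fork_pos = 16 + 3 = 19. Next multiple of 5 is 20 (not reached); still 3 fragment(s).
Step 5: advance 2 -> fork_pos = 19 + 2 = 21. Reached multiple(s) of 5: 20 -> fragment 4 completed (4 total).
Final fork_pos = 21, so 4 fragment(s) are complete. Build each: template segment -> complement -> reverse.
Fragment 1: template[0:5] = CCTCC -> complement GGAGG -> reversed GGAGG
Fragment 2: template[5:10] = TGGTC -> complement ACCAG -> reversed GACCA
Fragment 3: template[10:15] = ACGAG -> complement TGCTC -> reversed CTCGT
Fragment 4: template[15:20] = CAACA -> complement GTTGT -> reversed TGTTG

Answer: GGAGG,GACCA,CTCGT,TGTTG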